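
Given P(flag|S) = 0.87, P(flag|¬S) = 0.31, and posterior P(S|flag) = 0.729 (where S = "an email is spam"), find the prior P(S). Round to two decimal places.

Bayes' rule in odds form gives O(S|E) = O(S)·[P(E|S)/P(E|¬S)], hence O(S) = O(S|E)/LR.
Posterior odds = 0.729/(1−0.729) = 2.6900. LR = 0.87/0.31 = 2.8065.
Prior odds = 2.6900/2.8065 = 0.9585, so P(S) = 0.9585/(1+0.9585) ≈ 0.49.

P(S) = 0.49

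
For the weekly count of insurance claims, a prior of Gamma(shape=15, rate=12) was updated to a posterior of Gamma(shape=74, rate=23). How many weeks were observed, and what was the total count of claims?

n = 11 weeks with total 59 claims

A Gamma(α, β) prior (rate parametrization) on a Poisson rate with n observations summing to S gives posterior Gamma(α+S, β+n).
Matching: Σxᵢ = 74 − 15 = 59 and n = 23 − 12 = 11.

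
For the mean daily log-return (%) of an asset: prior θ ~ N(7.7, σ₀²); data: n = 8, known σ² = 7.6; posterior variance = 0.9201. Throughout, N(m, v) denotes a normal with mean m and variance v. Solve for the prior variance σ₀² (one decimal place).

Posterior precision equals prior precision plus data precision: 1/σ_n² = 1/σ₀² + n/σ².
So 1/σ₀² = 1/0.9201 − 8/7.6 = 1.086838 − 1.052632 = 0.034206.
Hence σ₀² = 1/0.034206 ≈ 29.2.

σ₀² = 29.2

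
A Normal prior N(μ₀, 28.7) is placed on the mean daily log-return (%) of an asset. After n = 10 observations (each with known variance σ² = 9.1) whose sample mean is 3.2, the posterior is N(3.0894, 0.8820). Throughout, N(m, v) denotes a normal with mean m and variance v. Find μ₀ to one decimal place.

The posterior mean is a precision-weighted average: μ_n = (τ₀μ₀ + τ_data·x̄)/(τ₀+τ_data), with τ₀=1/σ₀² and τ_data=n/σ².
Here τ₀ = 1/28.7 = 0.034843 and τ_data = 10/9.1 = 1.098901, so τ_n = 1.133744.
Rearranging for μ₀: μ₀ = (μ_n·τ_n − τ_data·x̄)/τ₀ = (3.0894·1.133744 − 1.098901·3.2) / 0.034843 = -0.013894/0.034843 ≈ -0.4.

μ₀ = -0.4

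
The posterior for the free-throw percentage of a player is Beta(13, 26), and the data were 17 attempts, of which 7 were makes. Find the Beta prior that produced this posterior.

Beta(6, 16)

A Beta(a, b) prior with s successes and f failures in binomial data gives a Beta(a+s, b+f) posterior.
So a = 13 − 7 = 6 and b = 26 − 10 = 16.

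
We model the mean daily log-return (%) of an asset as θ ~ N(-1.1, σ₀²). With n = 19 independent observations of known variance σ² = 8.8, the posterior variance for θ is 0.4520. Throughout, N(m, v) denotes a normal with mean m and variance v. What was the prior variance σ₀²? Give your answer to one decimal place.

σ₀² = 18.8

For the Normal–Normal model with known σ², precisions add: τ_n = τ₀ + n/σ².
So 1/σ₀² = 1/0.4520 − 19/8.8 = 2.212389 − 2.159091 = 0.053298.
Hence σ₀² = 1/0.053298 ≈ 18.8.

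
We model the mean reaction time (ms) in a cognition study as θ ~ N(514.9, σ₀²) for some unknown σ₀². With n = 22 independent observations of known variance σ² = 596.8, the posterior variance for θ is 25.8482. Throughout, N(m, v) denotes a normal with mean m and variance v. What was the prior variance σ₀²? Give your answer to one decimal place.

σ₀² = 548.2

Posterior precision equals prior precision plus data precision: 1/σ_n² = 1/σ₀² + n/σ².
So 1/σ₀² = 1/25.8482 − 22/596.8 = 0.038687 − 0.036863 = 0.001824.
Hence σ₀² = 1/0.001824 ≈ 548.2.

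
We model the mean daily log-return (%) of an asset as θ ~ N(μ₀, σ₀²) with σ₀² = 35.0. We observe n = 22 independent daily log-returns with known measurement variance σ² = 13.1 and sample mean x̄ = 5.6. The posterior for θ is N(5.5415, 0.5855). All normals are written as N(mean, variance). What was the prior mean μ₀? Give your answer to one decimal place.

μ₀ = 2.1

With known observation variance, the Normal–Normal posterior has precision τ_n = τ₀ + n/σ² and mean μ_n = (τ₀μ₀ + (n/σ²)x̄)/τ_n.
Here τ₀ = 1/35.0 = 0.028571 and τ_data = 22/13.1 = 1.679389, so τ_n = 1.707960.
Rearranging for μ₀: μ₀ = (μ_n·τ_n − τ_data·x̄)/τ₀ = (5.5415·1.707960 − 1.679389·5.6) / 0.028571 = 0.060082/0.028571 ≈ 2.1.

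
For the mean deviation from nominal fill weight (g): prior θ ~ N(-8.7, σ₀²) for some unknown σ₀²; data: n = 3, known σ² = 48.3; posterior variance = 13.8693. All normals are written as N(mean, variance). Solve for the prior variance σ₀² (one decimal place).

For the Normal–Normal model with known σ², precisions add: τ_n = τ₀ + n/σ².
So 1/σ₀² = 1/13.8693 − 3/48.3 = 0.072102 − 0.062112 = 0.009990.
Hence σ₀² = 1/0.009990 ≈ 100.1.

σ₀² = 100.1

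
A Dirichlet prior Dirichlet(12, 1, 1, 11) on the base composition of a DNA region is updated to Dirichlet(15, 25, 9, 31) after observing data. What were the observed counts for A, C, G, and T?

For a Dirichlet(α) prior with multinomial counts c, the posterior is Dirichlet(α + c) componentwise.
Counts are posterior − prior componentwise: 15−12=3, 25−1=24, 9−1=8, 31−11=20.

counts (3, 24, 8, 20)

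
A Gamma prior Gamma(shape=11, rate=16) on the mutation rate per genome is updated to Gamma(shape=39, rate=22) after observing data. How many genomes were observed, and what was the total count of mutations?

A Gamma(α, β) prior (rate parametrization) on a Poisson rate with n observations summing to S gives posterior Gamma(α+S, β+n).
Matching: Σxᵢ = 39 − 11 = 28 and n = 22 − 16 = 6.

n = 6 genomes with total 28 mutations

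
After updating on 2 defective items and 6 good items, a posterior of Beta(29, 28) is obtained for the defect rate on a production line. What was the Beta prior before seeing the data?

Beta(27, 22)

A Beta(a, b) prior with s successes and f failures in binomial data gives a Beta(a+s, b+f) posterior.
Subtract the data counts: 29−2=27, 28−6=22.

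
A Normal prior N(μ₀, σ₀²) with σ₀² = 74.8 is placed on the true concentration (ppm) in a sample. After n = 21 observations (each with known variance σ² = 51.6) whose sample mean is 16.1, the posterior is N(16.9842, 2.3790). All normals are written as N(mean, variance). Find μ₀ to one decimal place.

μ₀ = 43.9

With known observation variance, the Normal–Normal posterior has precision τ_n = τ₀ + n/σ² and mean μ_n = (τ₀μ₀ + (n/σ²)x̄)/τ_n.
Here τ₀ = 1/74.8 = 0.013369 and τ_data = 21/51.6 = 0.406977, so τ_n = 0.420346.
Rearranging for μ₀: μ₀ = (μ_n·τ_n − τ_data·x̄)/τ₀ = (16.9842·0.420346 − 0.406977·16.1) / 0.013369 = 0.586911/0.013369 ≈ 43.9.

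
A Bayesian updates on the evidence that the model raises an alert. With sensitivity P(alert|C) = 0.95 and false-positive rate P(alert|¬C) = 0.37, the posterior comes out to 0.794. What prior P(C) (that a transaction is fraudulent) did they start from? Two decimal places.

In odds form, posterior odds = prior odds × likelihood ratio, so prior odds = posterior odds ÷ LR.
Posterior odds = 0.794/(1−0.794) = 3.8544. LR = 0.95/0.37 = 2.5676.
Prior odds = 3.8544/2.5676 = 1.5012, so P(C) = 1.5012/(1+1.5012) ≈ 0.60.

P(C) = 0.60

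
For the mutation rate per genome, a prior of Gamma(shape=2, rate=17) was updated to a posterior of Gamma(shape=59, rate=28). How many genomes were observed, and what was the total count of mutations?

Gamma–Poisson conjugacy: posterior shape = α + Σxᵢ, posterior rate = β + n.
Matching: Σxᵢ = 59 − 2 = 57 and n = 28 − 17 = 11.

n = 11 genomes with total 57 mutations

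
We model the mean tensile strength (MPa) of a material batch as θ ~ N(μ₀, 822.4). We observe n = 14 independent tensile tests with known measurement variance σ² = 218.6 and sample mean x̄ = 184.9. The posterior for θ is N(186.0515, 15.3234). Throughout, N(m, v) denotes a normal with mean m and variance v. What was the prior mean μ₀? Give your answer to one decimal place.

The posterior mean is a precision-weighted average: μ_n = (τ₀μ₀ + τ_data·x̄)/(τ₀+τ_data), with τ₀=1/σ₀² and τ_data=n/σ².
Here τ₀ = 1/822.4 = 0.001216 and τ_data = 14/218.6 = 0.064044, so τ_n = 0.065260.
Rearranging for μ₀: μ₀ = (μ_n·τ_n − τ_data·x̄)/τ₀ = (186.0515·0.065260 − 0.064044·184.9) / 0.001216 = 0.299985/0.001216 ≈ 246.7.

μ₀ = 246.7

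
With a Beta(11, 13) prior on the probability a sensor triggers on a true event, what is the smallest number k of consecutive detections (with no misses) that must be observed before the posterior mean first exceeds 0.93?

After k detections and 0 misses the posterior is Beta(11+k, 13), with mean (11+k)/(11+13+k).
Set (11+k)/(24+k) > 0.93 and solve: k > (0.93·24 − 11)/(1 − 0.93) = 161.714.
The smallest integer exceeding 161.714 is 162.

k = 162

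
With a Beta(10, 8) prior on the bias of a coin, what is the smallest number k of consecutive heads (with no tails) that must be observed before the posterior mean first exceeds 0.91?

After k heads and 0 tails the posterior is Beta(10+k, 8), with mean (10+k)/(10+8+k).
Set (10+k)/(18+k) > 0.91 and solve: k > (0.91·18 − 10)/(1 − 0.91) = 70.889.
The smallest integer exceeding 70.889 is 71.

k = 71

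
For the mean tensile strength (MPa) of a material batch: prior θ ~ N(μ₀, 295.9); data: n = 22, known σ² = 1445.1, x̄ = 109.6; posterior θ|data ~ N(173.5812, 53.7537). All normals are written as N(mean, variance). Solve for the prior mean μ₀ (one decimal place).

The posterior mean is a precision-weighted average: μ_n = (τ₀μ₀ + τ_data·x̄)/(τ₀+τ_data), with τ₀=1/σ₀² and τ_data=n/σ².
Here τ₀ = 1/295.9 = 0.003380 and τ_data = 22/1445.1 = 0.015224, so τ_n = 0.018604.
Rearranging for μ₀: μ₀ = (μ_n·τ_n − τ_data·x̄)/τ₀ = (173.5812·0.018604 − 0.015224·109.6) / 0.003380 = 1.560754/0.003380 ≈ 461.8.

μ₀ = 461.8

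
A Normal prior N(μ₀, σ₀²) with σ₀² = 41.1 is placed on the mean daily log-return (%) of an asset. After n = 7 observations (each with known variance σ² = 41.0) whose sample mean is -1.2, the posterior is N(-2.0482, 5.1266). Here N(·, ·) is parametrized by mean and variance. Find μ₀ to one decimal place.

μ₀ = -8.0

The posterior mean is a precision-weighted average: μ_n = (τ₀μ₀ + τ_data·x̄)/(τ₀+τ_data), with τ₀=1/σ₀² and τ_data=n/σ².
Here τ₀ = 1/41.1 = 0.024331 and τ_data = 7/41.0 = 0.170732, so τ_n = 0.195063.
Rearranging for μ₀: μ₀ = (μ_n·τ_n − τ_data·x̄)/τ₀ = (-2.0482·0.195063 − 0.170732·-1.2) / 0.024331 = -0.194650/0.024331 ≈ -8.0.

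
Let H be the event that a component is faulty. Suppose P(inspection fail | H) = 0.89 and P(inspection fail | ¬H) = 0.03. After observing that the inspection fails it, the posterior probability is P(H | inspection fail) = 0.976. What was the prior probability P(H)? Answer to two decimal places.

In odds form, posterior odds = prior odds × likelihood ratio, so prior odds = posterior odds ÷ LR.
Posterior odds = 0.976/(1−0.976) = 40.6667. LR = 0.89/0.03 = 29.6667.
Prior odds = 40.6667/29.6667 = 1.3708, so P(H) = 1.3708/(1+1.3708) ≈ 0.58.

P(H) = 0.58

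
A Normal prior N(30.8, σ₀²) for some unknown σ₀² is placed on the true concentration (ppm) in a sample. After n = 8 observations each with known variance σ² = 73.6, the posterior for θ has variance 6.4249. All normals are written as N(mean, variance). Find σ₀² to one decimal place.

σ₀² = 21.3

Posterior precision equals prior precision plus data precision: 1/σ_n² = 1/σ₀² + n/σ².
So 1/σ₀² = 1/6.4249 − 8/73.6 = 0.155644 − 0.108696 = 0.046948.
Hence σ₀² = 1/0.046948 ≈ 21.3.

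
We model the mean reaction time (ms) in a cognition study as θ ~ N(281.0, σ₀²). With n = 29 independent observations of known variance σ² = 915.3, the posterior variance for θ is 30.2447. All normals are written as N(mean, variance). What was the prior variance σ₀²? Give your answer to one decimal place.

σ₀² = 724.6

For the Normal–Normal model with known σ², precisions add: τ_n = τ₀ + n/σ².
So 1/σ₀² = 1/30.2447 − 29/915.3 = 0.033064 − 0.031684 = 0.001380.
Hence σ₀² = 1/0.001380 ≈ 724.6.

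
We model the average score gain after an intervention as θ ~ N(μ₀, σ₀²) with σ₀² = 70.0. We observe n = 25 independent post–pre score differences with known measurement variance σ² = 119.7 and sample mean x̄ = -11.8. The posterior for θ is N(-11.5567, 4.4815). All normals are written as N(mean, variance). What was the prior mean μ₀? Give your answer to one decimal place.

μ₀ = -8.0

The posterior mean is a precision-weighted average: μ_n = (τ₀μ₀ + τ_data·x̄)/(τ₀+τ_data), with τ₀=1/σ₀² and τ_data=n/σ².
Here τ₀ = 1/70.0 = 0.014286 and τ_data = 25/119.7 = 0.208855, so τ_n = 0.223141.
Rearranging for μ₀: μ₀ = (μ_n·τ_n − τ_data·x̄)/τ₀ = (-11.5567·0.223141 − 0.208855·-11.8) / 0.014286 = -0.114285/0.014286 ≈ -8.0.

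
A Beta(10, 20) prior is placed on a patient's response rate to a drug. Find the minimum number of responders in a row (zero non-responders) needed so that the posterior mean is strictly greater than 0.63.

k = 25

After k responders and 0 non-responders the posterior is Beta(10+k, 20), with mean (10+k)/(10+20+k).
Set (10+k)/(30+k) > 0.63 and solve: k > (0.63·30 − 10)/(1 − 0.63) = 24.054.
The smallest integer exceeding 24.054 is 25, and checking k=25: (35)/(55) = 0.6364 > 0.63.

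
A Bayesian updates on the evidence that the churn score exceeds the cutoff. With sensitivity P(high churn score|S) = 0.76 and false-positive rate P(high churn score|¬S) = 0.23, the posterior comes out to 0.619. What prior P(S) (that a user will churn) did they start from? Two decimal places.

In odds form, posterior odds = prior odds × likelihood ratio, so prior odds = posterior odds ÷ LR.
Posterior odds = 0.619/(1−0.619) = 1.6247. LR = 0.76/0.23 = 3.3043.
Prior odds = 1.6247/3.3043 = 0.4917, so P(S) = 0.4917/(1+0.4917) ≈ 0.33.

P(S) = 0.33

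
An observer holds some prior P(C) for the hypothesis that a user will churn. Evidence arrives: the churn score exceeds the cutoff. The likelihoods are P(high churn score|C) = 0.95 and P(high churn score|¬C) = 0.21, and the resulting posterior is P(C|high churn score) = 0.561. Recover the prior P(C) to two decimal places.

P(C) = 0.22

Bayes' rule in odds form gives O(C|E) = O(C)·[P(E|C)/P(E|¬C)], hence O(C) = O(C|E)/LR.
Posterior odds = 0.561/(1−0.561) = 1.2779. LR = 0.95/0.21 = 4.5238.
Prior odds = 1.2779/4.5238 = 0.2825, so P(C) = 0.2825/(1+0.2825) ≈ 0.22.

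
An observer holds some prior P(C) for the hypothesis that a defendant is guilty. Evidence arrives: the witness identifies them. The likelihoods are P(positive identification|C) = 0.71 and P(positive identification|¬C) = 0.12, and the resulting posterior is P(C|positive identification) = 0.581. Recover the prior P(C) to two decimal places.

Bayes' rule in odds form gives O(C|E) = O(C)·[P(E|C)/P(E|¬C)], hence O(C) = O(C|E)/LR.
Posterior odds = 0.581/(1−0.581) = 1.3866. LR = 0.71/0.12 = 5.9167.
Prior odds = 1.3866/5.9167 = 0.2344, so P(C) = 0.2344/(1+0.2344) ≈ 0.19.

P(C) = 0.19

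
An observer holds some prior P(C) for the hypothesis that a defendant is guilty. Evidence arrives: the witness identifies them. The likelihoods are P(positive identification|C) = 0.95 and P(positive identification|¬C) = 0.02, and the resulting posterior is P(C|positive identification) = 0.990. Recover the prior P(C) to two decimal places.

In odds form, posterior odds = prior odds × likelihood ratio, so prior odds = posterior odds ÷ LR.
Posterior odds = 0.990/(1−0.990) = 99.0000. LR = 0.95/0.02 = 47.5000.
Prior odds = 99.0000/47.5000 = 2.0842, so P(C) = 2.0842/(1+2.0842) ≈ 0.68.

P(C) = 0.68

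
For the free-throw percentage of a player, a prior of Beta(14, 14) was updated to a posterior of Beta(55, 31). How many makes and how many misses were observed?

41 makes and 17 misses

A Beta(α, β) prior with s successes and f failures in binomial data gives a Beta(α+s, β+f) posterior.
So s = 55 − 14 = 41 and f = 31 − 14 = 17.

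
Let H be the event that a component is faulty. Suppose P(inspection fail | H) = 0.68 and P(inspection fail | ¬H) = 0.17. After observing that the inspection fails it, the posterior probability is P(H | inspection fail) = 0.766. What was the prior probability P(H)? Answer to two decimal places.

Bayes' rule in odds form gives O(H|E) = O(H)·[P(E|H)/P(E|¬H)], hence O(H) = O(H|E)/LR.
Posterior odds = 0.766/(1−0.766) = 3.2735. LR = 0.68/0.17 = 4.0000.
Prior odds = 3.2735/4.0000 = 0.8184, so P(H) = 0.8184/(1+0.8184) ≈ 0.45.

P(H) = 0.45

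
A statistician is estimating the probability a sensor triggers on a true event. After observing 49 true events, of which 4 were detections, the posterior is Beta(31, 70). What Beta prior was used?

Beta(27, 25)

Under Beta–binomial conjugacy the posterior parameters are (a+s, b+f).
So a = 31 − 4 = 27 and b = 70 − 45 = 25.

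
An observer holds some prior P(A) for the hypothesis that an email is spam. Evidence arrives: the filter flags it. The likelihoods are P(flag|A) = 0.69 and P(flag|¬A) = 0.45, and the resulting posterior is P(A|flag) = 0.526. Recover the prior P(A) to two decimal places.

P(A) = 0.42

Bayes' rule in odds form gives O(A|E) = O(A)·[P(E|A)/P(E|¬A)], hence O(A) = O(A|E)/LR.
Posterior odds = 0.526/(1−0.526) = 1.1097. LR = 0.69/0.45 = 1.5333.
Prior odds = 1.1097/1.5333 = 0.7237, so P(A) = 0.7237/(1+0.7237) ≈ 0.42.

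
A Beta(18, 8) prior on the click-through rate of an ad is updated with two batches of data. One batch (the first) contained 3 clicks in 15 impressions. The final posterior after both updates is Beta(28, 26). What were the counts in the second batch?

7 clicks and 6 non-clicks

Sequential conjugate updates are equivalent to a single update on the pooled data, so total successes = posterior α − prior α and total failures = posterior β − prior β.
Total across both batches: 28−18=10 clicks, 26−8=18 non-clicks.
Subtract the first batch: 10−3=7 clicks and 18−12=6 non-clicks.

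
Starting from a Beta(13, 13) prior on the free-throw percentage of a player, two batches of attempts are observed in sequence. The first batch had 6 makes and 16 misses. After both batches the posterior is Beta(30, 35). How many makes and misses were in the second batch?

Sequential conjugate updates are equivalent to a single update on the pooled data, so total successes = posterior α − prior α and total failures = posterior β − prior β.
Total across both batches: 30−13=17 makes, 35−13=22 misses.
Subtract the first batch: 17−6=11 makes and 22−16=6 misses.

11 makes and 6 misses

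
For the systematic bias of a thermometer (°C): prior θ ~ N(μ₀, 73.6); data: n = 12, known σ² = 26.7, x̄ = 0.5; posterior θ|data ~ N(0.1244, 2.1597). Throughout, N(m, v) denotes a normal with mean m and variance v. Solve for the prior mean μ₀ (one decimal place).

μ₀ = -12.3

The posterior mean is a precision-weighted average: μ_n = (τ₀μ₀ + τ_data·x̄)/(τ₀+τ_data), with τ₀=1/σ₀² and τ_data=n/σ².
Here τ₀ = 1/73.6 = 0.013587 and τ_data = 12/26.7 = 0.449438, so τ_n = 0.463025.
Rearranging for μ₀: μ₀ = (μ_n·τ_n − τ_data·x̄)/τ₀ = (0.1244·0.463025 − 0.449438·0.5) / 0.013587 = -0.167119/0.013587 ≈ -12.3.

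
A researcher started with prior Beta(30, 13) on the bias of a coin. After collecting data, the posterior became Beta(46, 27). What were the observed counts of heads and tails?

16 heads and 14 tails

Beta is conjugate to the binomial likelihood: posterior = Beta(α+s, β+f).
Match parameters: s=46−30=16, f=27−13=14.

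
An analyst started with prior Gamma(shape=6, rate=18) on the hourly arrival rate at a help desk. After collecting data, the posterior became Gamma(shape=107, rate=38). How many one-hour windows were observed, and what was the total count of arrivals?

Gamma–Poisson conjugacy: posterior shape = α + Σxᵢ, posterior rate = β + n.
Matching: Σxᵢ = 107 − 6 = 101 and n = 38 − 18 = 20.

n = 20 one-hour windows with total 101 arrivals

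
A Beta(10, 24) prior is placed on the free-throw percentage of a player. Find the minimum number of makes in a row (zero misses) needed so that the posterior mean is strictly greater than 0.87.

After k makes and 0 misses the posterior is Beta(10+k, 24), with mean (10+k)/(10+24+k).
Set (10+k)/(34+k) > 0.87 and solve: k > (0.87·34 − 10)/(1 − 0.87) = 150.615.
The smallest integer exceeding 150.615 is 151, and checking k=151: (161)/(185) = 0.8703 > 0.87.

k = 151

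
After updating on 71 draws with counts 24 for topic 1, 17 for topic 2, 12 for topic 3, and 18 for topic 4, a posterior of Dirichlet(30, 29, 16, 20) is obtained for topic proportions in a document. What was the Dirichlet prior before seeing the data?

Dirichlet(6, 12, 4, 2)

For a Dirichlet(α) prior with multinomial counts c, the posterior is Dirichlet(α + c) componentwise.
Subtract each count from the matching posterior parameter: 30−24=6, 29−17=12, 16−12=4, 20−18=2.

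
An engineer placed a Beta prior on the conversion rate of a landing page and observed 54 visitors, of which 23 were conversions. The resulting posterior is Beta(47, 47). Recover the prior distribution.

Beta is conjugate to the binomial likelihood: posterior = Beta(a+s, b+f).
Subtract the data counts: 47−23=24, 47−31=16.

Beta(24, 16)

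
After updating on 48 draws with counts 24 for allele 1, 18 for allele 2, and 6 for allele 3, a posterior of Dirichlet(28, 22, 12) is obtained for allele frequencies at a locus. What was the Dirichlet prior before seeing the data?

Dirichlet(4, 4, 6)

For a Dirichlet(α) prior with multinomial counts c, the posterior is Dirichlet(α + c) componentwise.
Subtract each count from the matching posterior parameter: 28−24=4, 22−18=4, 12−6=6.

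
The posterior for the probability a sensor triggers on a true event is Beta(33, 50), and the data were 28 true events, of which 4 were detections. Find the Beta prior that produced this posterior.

Beta(29, 26)

A Beta(a, b) prior with s successes and f failures in binomial data gives a Beta(a+s, b+f) posterior.
So a = 33 − 4 = 29 and b = 50 − 24 = 26.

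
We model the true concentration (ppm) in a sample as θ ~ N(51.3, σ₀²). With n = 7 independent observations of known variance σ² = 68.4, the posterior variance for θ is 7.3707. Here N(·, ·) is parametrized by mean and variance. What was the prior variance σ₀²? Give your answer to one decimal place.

σ₀² = 30.0

For the Normal–Normal model with known σ², precisions add: τ_n = τ₀ + n/σ².
So 1/σ₀² = 1/7.3707 − 7/68.4 = 0.135672 − 0.102339 = 0.033333.
Hence σ₀² = 1/0.033333 ≈ 30.0.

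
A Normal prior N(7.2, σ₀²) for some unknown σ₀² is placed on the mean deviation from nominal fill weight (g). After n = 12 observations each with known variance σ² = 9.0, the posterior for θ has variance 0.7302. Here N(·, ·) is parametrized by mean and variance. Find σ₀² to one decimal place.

For the Normal–Normal model with known σ², precisions add: τ_n = τ₀ + n/σ².
So 1/σ₀² = 1/0.7302 − 12/9.0 = 1.369488 − 1.333333 = 0.036155.
Hence σ₀² = 1/0.036155 ≈ 27.7.

σ₀² = 27.7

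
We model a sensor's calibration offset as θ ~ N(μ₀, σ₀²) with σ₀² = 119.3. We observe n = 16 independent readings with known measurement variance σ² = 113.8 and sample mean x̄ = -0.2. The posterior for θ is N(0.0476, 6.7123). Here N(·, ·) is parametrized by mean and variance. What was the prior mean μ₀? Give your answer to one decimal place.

μ₀ = 4.2

The posterior mean is a precision-weighted average: μ_n = (τ₀μ₀ + τ_data·x̄)/(τ₀+τ_data), with τ₀=1/σ₀² and τ_data=n/σ².
Here τ₀ = 1/119.3 = 0.008382 and τ_data = 16/113.8 = 0.140598, so τ_n = 0.148980.
Rearranging for μ₀: μ₀ = (μ_n·τ_n − τ_data·x̄)/τ₀ = (0.0476·0.148980 − 0.140598·-0.2) / 0.008382 = 0.035211/0.008382 ≈ 4.2.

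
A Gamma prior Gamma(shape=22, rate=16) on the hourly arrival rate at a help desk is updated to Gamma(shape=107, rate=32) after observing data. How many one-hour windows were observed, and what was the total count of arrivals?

Gamma–Poisson conjugacy: posterior shape = α + Σxᵢ, posterior rate = β + n.
Matching: Σxᵢ = 107 − 22 = 85 and n = 32 − 16 = 16.

n = 16 one-hour windows with total 85 arrivals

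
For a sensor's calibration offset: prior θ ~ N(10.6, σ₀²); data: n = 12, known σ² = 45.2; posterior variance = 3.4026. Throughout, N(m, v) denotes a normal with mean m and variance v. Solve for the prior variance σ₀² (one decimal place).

σ₀² = 35.2

For the Normal–Normal model with known σ², precisions add: τ_n = τ₀ + n/σ².
So 1/σ₀² = 1/3.4026 − 12/45.2 = 0.293893 − 0.265487 = 0.028406.
Hence σ₀² = 1/0.028406 ≈ 35.2.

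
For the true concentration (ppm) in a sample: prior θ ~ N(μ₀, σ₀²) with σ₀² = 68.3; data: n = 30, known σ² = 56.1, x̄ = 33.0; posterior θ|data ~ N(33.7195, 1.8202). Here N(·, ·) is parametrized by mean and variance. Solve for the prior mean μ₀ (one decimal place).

μ₀ = 60.0

The posterior mean is a precision-weighted average: μ_n = (τ₀μ₀ + τ_data·x̄)/(τ₀+τ_data), with τ₀=1/σ₀² and τ_data=n/σ².
Here τ₀ = 1/68.3 = 0.014641 and τ_data = 30/56.1 = 0.534759, so τ_n = 0.549400.
Rearranging for μ₀: μ₀ = (μ_n·τ_n − τ_data·x̄)/τ₀ = (33.7195·0.549400 − 0.534759·33.0) / 0.014641 = 0.878446/0.014641 ≈ 60.0.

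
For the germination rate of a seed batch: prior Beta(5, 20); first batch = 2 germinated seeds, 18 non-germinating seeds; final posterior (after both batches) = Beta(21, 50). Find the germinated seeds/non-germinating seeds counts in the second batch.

14 germinated seeds and 12 non-germinating seeds

Because Beta–binomial updating is additive in the counts, the combined data contributed (α_post−α_prior, β_post−β_prior) successes and failures.
Total across both batches: 21−5=16 germinated seeds, 50−20=30 non-germinating seeds.
Subtract the first batch: 16−2=14 germinated seeds and 30−18=12 non-germinating seeds.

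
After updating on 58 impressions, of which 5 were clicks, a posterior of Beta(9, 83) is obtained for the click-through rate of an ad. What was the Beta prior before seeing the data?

Beta(4, 30)

Under Beta–binomial conjugacy the posterior parameters are (α+s, β+f).
So α = 9 − 5 = 4 and β = 83 − 53 = 30.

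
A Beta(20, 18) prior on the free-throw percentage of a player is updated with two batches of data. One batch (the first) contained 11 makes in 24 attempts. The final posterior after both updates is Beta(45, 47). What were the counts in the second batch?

Sequential conjugate updates are equivalent to a single update on the pooled data, so total successes = posterior α − prior α and total failures = posterior β − prior β.
Total across both batches: 45−20=25 makes, 47−18=29 misses.
Subtract the first batch: 25−11=14 makes and 29−13=16 misses.

14 makes and 16 misses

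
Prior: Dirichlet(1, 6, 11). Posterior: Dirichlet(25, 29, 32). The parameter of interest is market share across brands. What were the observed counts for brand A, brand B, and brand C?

counts (24, 23, 21)

For a Dirichlet(α) prior with multinomial counts c, the posterior is Dirichlet(α + c) componentwise.
Counts are posterior − prior componentwise: 25−1=24, 29−6=23, 32−11=21.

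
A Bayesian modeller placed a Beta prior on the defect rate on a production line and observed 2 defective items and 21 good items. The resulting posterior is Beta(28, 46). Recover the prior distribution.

Beta(26, 25)

A Beta(a, b) prior with s successes and f failures in binomial data gives a Beta(a+s, b+f) posterior.
So a = 28 − 2 = 26 and b = 46 − 21 = 25.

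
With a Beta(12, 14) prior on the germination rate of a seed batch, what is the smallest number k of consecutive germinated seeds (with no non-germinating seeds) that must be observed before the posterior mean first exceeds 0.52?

After k germinated seeds and 0 non-germinating seeds the posterior is Beta(12+k, 14), with mean (12+k)/(12+14+k).
Set (12+k)/(26+k) > 0.52 and solve: k > (0.52·26 − 12)/(1 − 0.52) = 3.167.
The smallest integer exceeding 3.167 is 4.

k = 4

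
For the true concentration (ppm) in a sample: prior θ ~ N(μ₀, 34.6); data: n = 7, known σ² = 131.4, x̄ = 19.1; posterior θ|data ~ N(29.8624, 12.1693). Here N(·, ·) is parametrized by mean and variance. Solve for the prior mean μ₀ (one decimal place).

μ₀ = 49.7

The posterior mean is a precision-weighted average: μ_n = (τ₀μ₀ + τ_data·x̄)/(τ₀+τ_data), with τ₀=1/σ₀² and τ_data=n/σ².
Here τ₀ = 1/34.6 = 0.028902 and τ_data = 7/131.4 = 0.053272, so τ_n = 0.082174.
Rearranging for μ₀: μ₀ = (μ_n·τ_n − τ_data·x̄)/τ₀ = (29.8624·0.082174 − 0.053272·19.1) / 0.028902 = 1.436418/0.028902 ≈ 49.7.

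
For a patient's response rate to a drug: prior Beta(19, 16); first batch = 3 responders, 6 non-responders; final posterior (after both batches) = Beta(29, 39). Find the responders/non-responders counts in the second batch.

Sequential conjugate updates are equivalent to a single update on the pooled data, so total successes = posterior α − prior α and total failures = posterior β − prior β.
Total across both batches: 29−19=10 responders, 39−16=23 non-responders.
Subtract the first batch: 10−3=7 responders and 23−6=17 non-responders.

7 responders and 17 non-responders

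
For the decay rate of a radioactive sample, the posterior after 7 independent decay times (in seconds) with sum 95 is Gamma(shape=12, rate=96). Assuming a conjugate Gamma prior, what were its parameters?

Gamma(shape=5, rate=1)

For an exponential likelihood with a Gamma(α, β) prior on the rate, n observations with total T give posterior Gamma(α+n, β+T).
So α = 12 − 7 = 5 and β = 96 − 95 = 1.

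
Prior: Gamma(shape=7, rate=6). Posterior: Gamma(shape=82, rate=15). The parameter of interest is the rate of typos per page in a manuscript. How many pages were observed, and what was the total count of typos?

n = 9 pages with total 75 typos

Gamma–Poisson conjugacy: posterior shape = α + Σxᵢ, posterior rate = β + n.
Matching: Σxᵢ = 82 − 7 = 75 and n = 15 − 6 = 9.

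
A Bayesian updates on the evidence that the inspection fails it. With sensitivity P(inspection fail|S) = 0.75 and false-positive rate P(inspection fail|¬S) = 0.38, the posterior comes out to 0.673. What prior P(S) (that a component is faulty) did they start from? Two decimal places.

In odds form, posterior odds = prior odds × likelihood ratio, so prior odds = posterior odds ÷ LR.
Posterior odds = 0.673/(1−0.673) = 2.0581. LR = 0.75/0.38 = 1.9737.
Prior odds = 2.0581/1.9737 = 1.0428, so P(S) = 1.0428/(1+1.0428) ≈ 0.51.

P(S) = 0.51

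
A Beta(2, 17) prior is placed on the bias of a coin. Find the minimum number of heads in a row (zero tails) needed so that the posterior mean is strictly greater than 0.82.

k = 76

After k heads and 0 tails the posterior is Beta(2+k, 17), with mean (2+k)/(2+17+k).
Set (2+k)/(19+k) > 0.82 and solve: k > (0.82·19 − 2)/(1 − 0.82) = 75.444.
The smallest integer exceeding 75.444 is 76, and checking k=76: (78)/(95) = 0.8211 > 0.82.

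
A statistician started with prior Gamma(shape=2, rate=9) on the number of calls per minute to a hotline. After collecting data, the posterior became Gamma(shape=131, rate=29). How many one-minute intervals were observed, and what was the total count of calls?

A Gamma(α, β) prior (rate parametrization) on a Poisson rate with n observations summing to S gives posterior Gamma(α+S, β+n).
Matching: Σxᵢ = 131 − 2 = 129 and n = 29 − 9 = 20.

n = 20 one-minute intervals with total 129 calls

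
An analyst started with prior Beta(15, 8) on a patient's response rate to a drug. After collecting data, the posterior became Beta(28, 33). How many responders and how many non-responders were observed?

Beta is conjugate to the binomial likelihood: posterior = Beta(a+s, b+f).
So s = 28 − 15 = 13 and f = 33 − 8 = 25.

13 responders and 25 non-responders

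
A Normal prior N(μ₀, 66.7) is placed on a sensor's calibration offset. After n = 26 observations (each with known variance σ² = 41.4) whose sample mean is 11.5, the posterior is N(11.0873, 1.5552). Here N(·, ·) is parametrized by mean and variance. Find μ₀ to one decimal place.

μ₀ = -6.2

With known observation variance, the Normal–Normal posterior has precision τ_n = τ₀ + n/σ² and mean μ_n = (τ₀μ₀ + (n/σ²)x̄)/τ_n.
Here τ₀ = 1/66.7 = 0.014993 and τ_data = 26/41.4 = 0.628019, so τ_n = 0.643012.
Rearranging for μ₀: μ₀ = (μ_n·τ_n − τ_data·x̄)/τ₀ = (11.0873·0.643012 − 0.628019·11.5) / 0.014993 = -0.092952/0.014993 ≈ -6.2.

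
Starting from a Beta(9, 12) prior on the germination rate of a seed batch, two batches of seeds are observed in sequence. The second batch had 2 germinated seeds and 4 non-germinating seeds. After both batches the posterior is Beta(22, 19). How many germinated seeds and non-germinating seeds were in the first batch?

11 germinated seeds and 3 non-germinating seeds

Because Beta–binomial updating is additive in the counts, the combined data contributed (α_post−α_prior, β_post−β_prior) successes and failures.
Total across both batches: 22−9=13 germinated seeds, 19−12=7 non-germinating seeds.
Subtract the second batch: 13−2=11 germinated seeds and 7−4=3 non-germinating seeds.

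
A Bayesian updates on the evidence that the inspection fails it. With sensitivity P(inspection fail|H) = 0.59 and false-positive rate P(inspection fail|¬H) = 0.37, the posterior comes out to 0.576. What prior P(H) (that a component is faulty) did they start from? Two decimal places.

P(H) = 0.46

Bayes' rule in odds form gives O(H|E) = O(H)·[P(E|H)/P(E|¬H)], hence O(H) = O(H|E)/LR.
Posterior odds = 0.576/(1−0.576) = 1.3585. LR = 0.59/0.37 = 1.5946.
Prior odds = 1.3585/1.5946 = 0.8519, so P(H) = 0.8519/(1+0.8519) ≈ 0.46.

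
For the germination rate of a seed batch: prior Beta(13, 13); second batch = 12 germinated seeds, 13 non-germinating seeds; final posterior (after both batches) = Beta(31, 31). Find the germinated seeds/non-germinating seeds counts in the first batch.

6 germinated seeds and 5 non-germinating seeds

Sequential conjugate updates are equivalent to a single update on the pooled data, so total successes = posterior α − prior α and total failures = posterior β − prior β.
Total across both batches: 31−13=18 germinated seeds, 31−13=18 non-germinating seeds.
Subtract the second batch: 18−12=6 germinated seeds and 18−13=5 non-germinating seeds.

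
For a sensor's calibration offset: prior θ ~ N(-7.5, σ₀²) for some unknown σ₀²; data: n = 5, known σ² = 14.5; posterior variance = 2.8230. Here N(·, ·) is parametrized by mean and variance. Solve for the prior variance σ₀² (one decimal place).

For the Normal–Normal model with known σ², precisions add: τ_n = τ₀ + n/σ².
So 1/σ₀² = 1/2.8230 − 5/14.5 = 0.354233 − 0.344828 = 0.009405.
Hence σ₀² = 1/0.009405 ≈ 106.3.

σ₀² = 106.3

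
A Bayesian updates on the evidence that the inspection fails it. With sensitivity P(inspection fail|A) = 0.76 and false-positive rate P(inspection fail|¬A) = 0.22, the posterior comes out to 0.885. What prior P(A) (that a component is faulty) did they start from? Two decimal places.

Bayes' rule in odds form gives O(A|E) = O(A)·[P(E|A)/P(E|¬A)], hence O(A) = O(A|E)/LR.
Posterior odds = 0.885/(1−0.885) = 7.6957. LR = 0.76/0.22 = 3.4545.
Prior odds = 7.6957/3.4545 = 2.2277, so P(A) = 2.2277/(1+2.2277) ≈ 0.69.

P(A) = 0.69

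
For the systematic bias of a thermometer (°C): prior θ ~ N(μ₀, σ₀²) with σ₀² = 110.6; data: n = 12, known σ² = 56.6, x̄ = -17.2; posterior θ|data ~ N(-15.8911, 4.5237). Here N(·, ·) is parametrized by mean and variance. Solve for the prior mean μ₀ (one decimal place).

With known observation variance, the Normal–Normal posterior has precision τ_n = τ₀ + n/σ² and mean μ_n = (τ₀μ₀ + (n/σ²)x̄)/τ_n.
Here τ₀ = 1/110.6 = 0.009042 and τ_data = 12/56.6 = 0.212014, so τ_n = 0.221056.
Rearranging for μ₀: μ₀ = (μ_n·τ_n − τ_data·x̄)/τ₀ = (-15.8911·0.221056 − 0.212014·-17.2) / 0.009042 = 0.133818/0.009042 ≈ 14.8.

μ₀ = 14.8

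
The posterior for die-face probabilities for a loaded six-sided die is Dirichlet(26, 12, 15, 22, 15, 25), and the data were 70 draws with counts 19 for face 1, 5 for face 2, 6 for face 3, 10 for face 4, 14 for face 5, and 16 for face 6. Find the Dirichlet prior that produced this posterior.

Dirichlet(7, 7, 9, 12, 1, 9)

For a Dirichlet(α) prior with multinomial counts c, the posterior is Dirichlet(α + c) componentwise.
Subtract each count from the matching posterior parameter: 26−19=7, 12−5=7, 15−6=9, 22−10=12, 15−14=1, 25−16=9.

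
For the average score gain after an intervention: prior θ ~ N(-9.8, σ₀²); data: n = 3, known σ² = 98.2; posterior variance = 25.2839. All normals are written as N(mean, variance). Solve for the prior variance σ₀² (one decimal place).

σ₀² = 111.1

Posterior precision equals prior precision plus data precision: 1/σ_n² = 1/σ₀² + n/σ².
So 1/σ₀² = 1/25.2839 − 3/98.2 = 0.039551 − 0.030550 = 0.009001.
Hence σ₀² = 1/0.009001 ≈ 111.1.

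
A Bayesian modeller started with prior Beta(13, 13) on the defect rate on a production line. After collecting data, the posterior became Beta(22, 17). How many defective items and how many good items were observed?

9 defective items and 4 good items

A Beta(a, b) prior with s successes and f failures in binomial data gives a Beta(a+s, b+f) posterior.
So s = 22 − 13 = 9 and f = 17 − 13 = 4.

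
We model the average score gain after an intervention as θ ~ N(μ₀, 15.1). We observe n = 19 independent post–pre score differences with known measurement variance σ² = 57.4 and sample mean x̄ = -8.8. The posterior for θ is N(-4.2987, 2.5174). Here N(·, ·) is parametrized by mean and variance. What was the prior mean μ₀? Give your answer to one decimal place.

μ₀ = 18.2

With known observation variance, the Normal–Normal posterior has precision τ_n = τ₀ + n/σ² and mean μ_n = (τ₀μ₀ + (n/σ²)x̄)/τ_n.
Here τ₀ = 1/15.1 = 0.066225 and τ_data = 19/57.4 = 0.331010, so τ_n = 0.397235.
Rearranging for μ₀: μ₀ = (μ_n·τ_n − τ_data·x̄)/τ₀ = (-4.2987·0.397235 − 0.331010·-8.8) / 0.066225 = 1.205294/0.066225 ≈ 18.2.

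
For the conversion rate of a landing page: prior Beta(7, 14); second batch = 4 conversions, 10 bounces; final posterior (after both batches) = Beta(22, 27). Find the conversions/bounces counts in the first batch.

Sequential conjugate updates are equivalent to a single update on the pooled data, so total successes = posterior α − prior α and total failures = posterior β − prior β.
Total across both batches: 22−7=15 conversions, 27−14=13 bounces.
Subtract the second batch: 15−4=11 conversions and 13−10=3 bounces.

11 conversions and 3 bounces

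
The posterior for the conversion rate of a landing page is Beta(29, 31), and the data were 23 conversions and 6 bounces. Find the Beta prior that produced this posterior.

A Beta(a, b) prior with s successes and f failures in binomial data gives a Beta(a+s, b+f) posterior.
So a = 29 − 23 = 6 and b = 31 − 6 = 25.

Beta(6, 25)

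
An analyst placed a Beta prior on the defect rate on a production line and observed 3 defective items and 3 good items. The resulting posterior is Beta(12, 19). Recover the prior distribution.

Beta(9, 16)

Under Beta–binomial conjugacy the posterior parameters are (a+s, b+f).
Subtract the data counts: 12−3=9, 19−3=16.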